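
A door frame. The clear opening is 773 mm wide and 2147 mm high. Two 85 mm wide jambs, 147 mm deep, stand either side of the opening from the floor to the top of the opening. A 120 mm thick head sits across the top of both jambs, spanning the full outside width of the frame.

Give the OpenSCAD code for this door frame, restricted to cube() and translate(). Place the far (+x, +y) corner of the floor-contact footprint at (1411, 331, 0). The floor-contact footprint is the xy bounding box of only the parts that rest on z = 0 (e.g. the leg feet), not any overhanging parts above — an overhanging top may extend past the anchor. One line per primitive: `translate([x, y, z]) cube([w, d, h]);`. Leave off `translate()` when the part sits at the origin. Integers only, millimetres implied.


translate([468, 184, 0]) cube([85, 147, 2147]);
translate([1326, 184, 0]) cube([85, 147, 2147]);
translate([468, 184, 2147]) cube([943, 147, 120]);


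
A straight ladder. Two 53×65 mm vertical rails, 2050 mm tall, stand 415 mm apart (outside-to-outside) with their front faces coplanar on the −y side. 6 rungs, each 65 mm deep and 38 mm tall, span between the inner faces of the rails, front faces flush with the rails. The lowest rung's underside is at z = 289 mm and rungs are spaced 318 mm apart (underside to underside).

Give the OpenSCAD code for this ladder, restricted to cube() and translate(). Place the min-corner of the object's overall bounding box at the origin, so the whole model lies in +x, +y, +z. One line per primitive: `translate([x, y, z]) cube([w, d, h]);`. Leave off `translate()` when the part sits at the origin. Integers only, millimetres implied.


cube([53, 65, 2050]);
translate([362, 0, 0]) cube([53, 65, 2050]);
translate([53, 0, 289]) cube([309, 65, 38]);
translate([53, 0, 607]) cube([309, 65, 38]);
translate([53, 0, 925]) cube([309, 65, 38]);
translate([53, 0, 1243]) cube([309, 65, 38]);
translate([53, 0, 1561]) cube([309, 65, 38]);
translate([53, 0, 1879]) cube([309, 65, 38]);


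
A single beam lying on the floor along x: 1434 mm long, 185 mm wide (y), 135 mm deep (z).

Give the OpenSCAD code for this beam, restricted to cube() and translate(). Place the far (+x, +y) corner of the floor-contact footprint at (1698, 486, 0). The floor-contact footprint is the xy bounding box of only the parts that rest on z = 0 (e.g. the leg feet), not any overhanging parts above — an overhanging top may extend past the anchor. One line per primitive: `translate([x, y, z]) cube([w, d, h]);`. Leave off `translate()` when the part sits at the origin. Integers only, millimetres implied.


translate([264, 301, 0]) cube([1434, 185, 135]);


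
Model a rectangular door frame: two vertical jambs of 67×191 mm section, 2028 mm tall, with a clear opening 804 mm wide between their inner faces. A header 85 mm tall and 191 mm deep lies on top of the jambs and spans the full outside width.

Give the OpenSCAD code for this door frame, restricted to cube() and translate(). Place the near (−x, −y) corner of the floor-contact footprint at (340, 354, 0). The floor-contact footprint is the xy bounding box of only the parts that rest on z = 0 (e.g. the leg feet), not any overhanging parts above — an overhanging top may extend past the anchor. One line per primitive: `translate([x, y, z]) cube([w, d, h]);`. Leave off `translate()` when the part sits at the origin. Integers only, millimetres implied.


translate([340, 354, 0]) cube([67, 191, 2028]);
translate([1211, 354, 0]) cube([67, 191, 2028]);
translate([340, 354, 2028]) cube([938, 191, 85]);


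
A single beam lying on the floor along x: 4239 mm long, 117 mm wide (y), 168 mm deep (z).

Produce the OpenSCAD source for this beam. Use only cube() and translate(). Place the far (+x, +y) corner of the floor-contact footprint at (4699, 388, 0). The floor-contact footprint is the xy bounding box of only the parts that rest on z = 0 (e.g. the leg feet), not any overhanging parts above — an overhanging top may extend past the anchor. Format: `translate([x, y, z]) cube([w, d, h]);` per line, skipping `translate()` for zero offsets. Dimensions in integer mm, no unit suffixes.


translate([460, 271, 0]) cube([4239, 117, 168]);


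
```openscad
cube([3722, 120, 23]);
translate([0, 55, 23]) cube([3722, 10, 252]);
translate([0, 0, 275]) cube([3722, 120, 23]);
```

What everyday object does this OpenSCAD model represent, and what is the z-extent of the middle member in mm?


An I-beam. The web height is 252 mm.

Two wide flanges with a thin centred web — an I-beam. Overall 298 mm minus two 23 mm flanges gives a web of 298 − 2·23 = 252 mm.


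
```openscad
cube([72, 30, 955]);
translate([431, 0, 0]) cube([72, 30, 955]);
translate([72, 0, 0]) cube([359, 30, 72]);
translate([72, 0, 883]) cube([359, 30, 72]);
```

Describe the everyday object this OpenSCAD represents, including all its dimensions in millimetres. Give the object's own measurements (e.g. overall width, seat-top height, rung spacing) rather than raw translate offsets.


A rectangular picture frame lying in the x–z plane (depth along y). The opening is 359 mm wide (x) by 811 mm tall (z), surrounded by a border 72 mm wide on all four sides. The frame is 30 mm deep and is made of two full-height vertical stiles with two horizontal rails fitted between them.


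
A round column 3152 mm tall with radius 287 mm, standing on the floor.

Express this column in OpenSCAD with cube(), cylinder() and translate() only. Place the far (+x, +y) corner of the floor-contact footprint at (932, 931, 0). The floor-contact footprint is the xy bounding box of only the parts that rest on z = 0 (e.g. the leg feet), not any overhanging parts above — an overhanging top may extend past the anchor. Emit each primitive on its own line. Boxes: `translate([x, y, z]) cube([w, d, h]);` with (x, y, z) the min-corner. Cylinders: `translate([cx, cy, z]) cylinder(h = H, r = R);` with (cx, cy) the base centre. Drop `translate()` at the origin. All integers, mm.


translate([645, 644, 0]) cylinder(h = 3152, r = 287);


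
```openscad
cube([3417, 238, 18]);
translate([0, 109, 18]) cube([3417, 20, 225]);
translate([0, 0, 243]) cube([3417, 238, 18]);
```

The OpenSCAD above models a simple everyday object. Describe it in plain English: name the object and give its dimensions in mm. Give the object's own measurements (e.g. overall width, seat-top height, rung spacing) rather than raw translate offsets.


An I-beam lying along x, 3417 mm long. Overall section height 261 mm. Two flanges 238 mm wide (y) and 18 mm thick, one on the floor and one at the top; a web 20 mm thick runs between them, centred on the flange width.


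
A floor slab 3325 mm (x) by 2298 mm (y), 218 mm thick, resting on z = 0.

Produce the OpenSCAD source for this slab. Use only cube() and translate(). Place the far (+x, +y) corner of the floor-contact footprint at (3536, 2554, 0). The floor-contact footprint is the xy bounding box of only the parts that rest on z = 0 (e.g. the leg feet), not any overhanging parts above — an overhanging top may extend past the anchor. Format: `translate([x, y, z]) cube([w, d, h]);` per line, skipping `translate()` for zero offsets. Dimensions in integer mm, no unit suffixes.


translate([211, 256, 0]) cube([3325, 2298, 218]);


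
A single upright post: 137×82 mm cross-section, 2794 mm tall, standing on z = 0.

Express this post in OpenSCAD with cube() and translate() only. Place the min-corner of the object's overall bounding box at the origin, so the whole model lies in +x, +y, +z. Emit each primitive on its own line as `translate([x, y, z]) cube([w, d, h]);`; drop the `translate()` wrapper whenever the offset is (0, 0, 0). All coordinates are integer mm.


cube([137, 82, 2794]);


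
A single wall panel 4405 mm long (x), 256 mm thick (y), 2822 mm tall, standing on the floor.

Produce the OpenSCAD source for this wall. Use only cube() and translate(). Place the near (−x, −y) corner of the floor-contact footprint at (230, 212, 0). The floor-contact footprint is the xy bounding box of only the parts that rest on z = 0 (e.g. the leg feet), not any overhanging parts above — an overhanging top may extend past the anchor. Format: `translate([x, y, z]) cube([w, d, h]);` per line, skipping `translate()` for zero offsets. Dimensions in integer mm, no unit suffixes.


translate([230, 212, 0]) cube([4405, 256, 2822]);


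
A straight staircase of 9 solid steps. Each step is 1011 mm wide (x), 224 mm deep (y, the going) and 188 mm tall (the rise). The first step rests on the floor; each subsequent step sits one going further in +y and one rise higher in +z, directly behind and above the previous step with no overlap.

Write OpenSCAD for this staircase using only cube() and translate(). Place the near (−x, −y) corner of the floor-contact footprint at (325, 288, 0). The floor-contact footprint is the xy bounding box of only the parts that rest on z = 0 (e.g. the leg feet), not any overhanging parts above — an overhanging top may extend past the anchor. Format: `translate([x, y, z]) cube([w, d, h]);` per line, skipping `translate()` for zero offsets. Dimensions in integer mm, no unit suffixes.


translate([325, 288, 0]) cube([1011, 224, 188]);
translate([325, 512, 188]) cube([1011, 224, 188]);
translate([325, 736, 376]) cube([1011, 224, 188]);
translate([325, 960, 564]) cube([1011, 224, 188]);
translate([325, 1184, 752]) cube([1011, 224, 188]);
translate([325, 1408, 940]) cube([1011, 224, 188]);
translate([325, 1632, 1128]) cube([1011, 224, 188]);
translate([325, 1856, 1316]) cube([1011, 224, 188]);
translate([325, 2080, 1504]) cube([1011, 224, 188]);


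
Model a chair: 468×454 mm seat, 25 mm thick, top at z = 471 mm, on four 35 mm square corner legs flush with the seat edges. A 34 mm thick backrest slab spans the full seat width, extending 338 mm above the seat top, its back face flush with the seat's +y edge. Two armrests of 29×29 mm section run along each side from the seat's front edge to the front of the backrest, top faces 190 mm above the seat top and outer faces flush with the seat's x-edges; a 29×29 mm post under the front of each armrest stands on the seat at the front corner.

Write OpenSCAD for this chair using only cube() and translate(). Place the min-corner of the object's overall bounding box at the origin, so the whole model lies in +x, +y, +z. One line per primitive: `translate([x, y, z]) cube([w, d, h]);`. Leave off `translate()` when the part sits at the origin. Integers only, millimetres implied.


translate([0, 0, 446]) cube([468, 454, 25]);
cube([35, 35, 446]);
translate([433, 0, 0]) cube([35, 35, 446]);
translate([0, 419, 0]) cube([35, 35, 446]);
translate([433, 419, 0]) cube([35, 35, 446]);
translate([0, 420, 471]) cube([468, 34, 338]);
translate([0, 0, 632]) cube([29, 420, 29]);
translate([439, 0, 632]) cube([29, 420, 29]);
translate([0, 0, 471]) cube([29, 29, 161]);
translate([439, 0, 471]) cube([29, 29, 161]);


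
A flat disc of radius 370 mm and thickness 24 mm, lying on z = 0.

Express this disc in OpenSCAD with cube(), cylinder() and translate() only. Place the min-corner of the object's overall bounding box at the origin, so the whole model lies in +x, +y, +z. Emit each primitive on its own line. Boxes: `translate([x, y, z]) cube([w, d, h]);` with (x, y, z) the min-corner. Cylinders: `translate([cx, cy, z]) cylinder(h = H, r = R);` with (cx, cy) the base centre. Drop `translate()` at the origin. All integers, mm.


translate([370, 370, 0]) cylinder(h = 24, r = 370);


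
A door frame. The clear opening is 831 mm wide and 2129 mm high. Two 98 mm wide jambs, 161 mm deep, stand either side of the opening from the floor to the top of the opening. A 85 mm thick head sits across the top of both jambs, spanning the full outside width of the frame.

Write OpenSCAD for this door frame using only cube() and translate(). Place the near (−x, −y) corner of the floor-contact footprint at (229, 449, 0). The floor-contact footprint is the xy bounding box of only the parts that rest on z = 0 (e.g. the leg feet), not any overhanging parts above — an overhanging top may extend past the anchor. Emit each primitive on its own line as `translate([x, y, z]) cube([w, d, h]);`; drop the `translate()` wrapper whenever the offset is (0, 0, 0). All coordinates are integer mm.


translate([229, 449, 0]) cube([98, 161, 2129]);
translate([1158, 449, 0]) cube([98, 161, 2129]);
translate([229, 449, 2129]) cube([1027, 161, 85]);


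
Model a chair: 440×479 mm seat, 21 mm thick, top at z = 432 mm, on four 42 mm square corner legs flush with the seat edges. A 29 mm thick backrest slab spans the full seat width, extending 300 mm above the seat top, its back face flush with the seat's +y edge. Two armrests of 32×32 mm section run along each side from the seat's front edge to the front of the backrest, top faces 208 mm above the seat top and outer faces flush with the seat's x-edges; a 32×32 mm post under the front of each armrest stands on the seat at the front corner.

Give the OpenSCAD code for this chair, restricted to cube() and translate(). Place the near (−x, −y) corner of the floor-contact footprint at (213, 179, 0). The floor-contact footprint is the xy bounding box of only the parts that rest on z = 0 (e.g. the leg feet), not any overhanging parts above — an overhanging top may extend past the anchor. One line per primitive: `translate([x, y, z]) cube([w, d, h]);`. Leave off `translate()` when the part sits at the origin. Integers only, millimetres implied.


// leg_h = 432 - 21 = 411
// arm post h = 208 - 32 = 176
translate([213, 179, 411]) cube([440, 479, 21]);
translate([213, 179, 0]) cube([42, 42, 411]);
translate([611, 179, 0]) cube([42, 42, 411]);
translate([213, 616, 0]) cube([42, 42, 411]);
translate([611, 616, 0]) cube([42, 42, 411]);
translate([213, 629, 432]) cube([440, 29, 300]);
translate([213, 179, 608]) cube([32, 450, 32]);
translate([621, 179, 608]) cube([32, 450, 32]);
translate([213, 179, 432]) cube([32, 32, 176]);
translate([621, 179, 432]) cube([32, 32, 176]);


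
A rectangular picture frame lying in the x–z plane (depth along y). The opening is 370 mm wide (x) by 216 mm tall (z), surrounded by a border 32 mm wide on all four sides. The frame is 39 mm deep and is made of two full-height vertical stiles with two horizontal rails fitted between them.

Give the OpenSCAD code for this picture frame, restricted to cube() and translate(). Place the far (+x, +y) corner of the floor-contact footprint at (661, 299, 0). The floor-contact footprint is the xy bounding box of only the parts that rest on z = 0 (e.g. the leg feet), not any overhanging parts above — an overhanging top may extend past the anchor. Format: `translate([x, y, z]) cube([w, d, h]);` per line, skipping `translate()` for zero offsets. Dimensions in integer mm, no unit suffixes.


translate([227, 260, 0]) cube([32, 39, 280]);
translate([629, 260, 0]) cube([32, 39, 280]);
translate([259, 260, 0]) cube([370, 39, 32]);
translate([259, 260, 248]) cube([370, 39, 32]);


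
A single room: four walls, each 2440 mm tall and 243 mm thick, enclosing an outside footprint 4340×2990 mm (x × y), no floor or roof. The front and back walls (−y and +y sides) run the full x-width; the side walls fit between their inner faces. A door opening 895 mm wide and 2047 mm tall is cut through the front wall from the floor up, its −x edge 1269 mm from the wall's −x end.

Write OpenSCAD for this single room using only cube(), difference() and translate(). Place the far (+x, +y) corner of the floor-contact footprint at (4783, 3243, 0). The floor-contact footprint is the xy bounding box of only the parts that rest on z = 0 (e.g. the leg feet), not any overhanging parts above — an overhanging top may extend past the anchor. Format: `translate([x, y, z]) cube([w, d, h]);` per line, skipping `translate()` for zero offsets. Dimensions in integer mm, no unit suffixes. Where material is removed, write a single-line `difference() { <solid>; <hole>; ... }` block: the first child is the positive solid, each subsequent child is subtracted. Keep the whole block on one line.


difference() { translate([443, 253, 0]) cube([4340, 243, 2440]); translate([1712, 253, 0]) cube([895, 243, 2047]); }
translate([443, 3000, 0]) cube([4340, 243, 2440]);
translate([443, 496, 0]) cube([243, 2504, 2440]);
translate([4540, 496, 0]) cube([243, 2504, 2440]);


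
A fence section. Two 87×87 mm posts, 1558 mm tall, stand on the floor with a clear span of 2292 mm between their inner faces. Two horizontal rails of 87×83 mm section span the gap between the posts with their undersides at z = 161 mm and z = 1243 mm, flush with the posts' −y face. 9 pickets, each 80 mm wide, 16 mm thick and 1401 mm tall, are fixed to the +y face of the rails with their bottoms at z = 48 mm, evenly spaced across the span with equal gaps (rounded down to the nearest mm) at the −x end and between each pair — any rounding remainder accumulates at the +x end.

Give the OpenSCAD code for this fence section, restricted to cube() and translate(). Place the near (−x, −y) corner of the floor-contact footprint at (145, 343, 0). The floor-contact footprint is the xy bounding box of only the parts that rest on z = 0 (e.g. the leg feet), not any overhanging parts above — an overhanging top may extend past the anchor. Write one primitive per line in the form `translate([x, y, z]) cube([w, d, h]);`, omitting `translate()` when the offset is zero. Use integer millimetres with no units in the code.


translate([145, 343, 0]) cube([87, 87, 1558]);
translate([2524, 343, 0]) cube([87, 87, 1558]);
translate([232, 343, 161]) cube([2292, 87, 83]);
translate([232, 343, 1243]) cube([2292, 87, 83]);
translate([389, 430, 48]) cube([80, 16, 1401]);
translate([626, 430, 48]) cube([80, 16, 1401]);
translate([863, 430, 48]) cube([80, 16, 1401]);
translate([1100, 430, 48]) cube([80, 16, 1401]);
translate([1337, 430, 48]) cube([80, 16, 1401]);
translate([1574, 430, 48]) cube([80, 16, 1401]);
translate([1811, 430, 48]) cube([80, 16, 1401]);
translate([2048, 430, 48]) cube([80, 16, 1401]);
translate([2285, 430, 48]) cube([80, 16, 1401]);


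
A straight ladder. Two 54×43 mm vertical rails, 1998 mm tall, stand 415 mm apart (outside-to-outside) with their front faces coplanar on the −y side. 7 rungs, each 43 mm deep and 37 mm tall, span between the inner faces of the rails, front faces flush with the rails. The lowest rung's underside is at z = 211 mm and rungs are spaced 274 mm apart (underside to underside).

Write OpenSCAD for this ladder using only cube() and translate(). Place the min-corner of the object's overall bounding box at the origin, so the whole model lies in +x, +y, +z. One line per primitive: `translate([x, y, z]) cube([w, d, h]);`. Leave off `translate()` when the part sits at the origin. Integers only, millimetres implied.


// rung span = 415 - 2*54 = 307
// rung[k] z = 211 + k*274
cube([54, 43, 1998]);
translate([361, 0, 0]) cube([54, 43, 1998]);
translate([54, 0, 211]) cube([307, 43, 37]);
translate([54, 0, 485]) cube([307, 43, 37]);
translate([54, 0, 759]) cube([307, 43, 37]);
translate([54, 0, 1033]) cube([307, 43, 37]);
translate([54, 0, 1307]) cube([307, 43, 37]);
translate([54, 0, 1581]) cube([307, 43, 37]);
translate([54, 0, 1855]) cube([307, 43, 37]);


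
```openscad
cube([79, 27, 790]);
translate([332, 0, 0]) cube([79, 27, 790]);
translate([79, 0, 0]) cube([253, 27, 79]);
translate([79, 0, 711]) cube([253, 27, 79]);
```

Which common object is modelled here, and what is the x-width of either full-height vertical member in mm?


A picture frame. The border width is 79 mm.

Four thin pieces enclosing a rectangular opening — a picture frame. The two full-height stiles are 790 mm tall; the top rail sits at z = 711 and is 79 mm tall, so the border above the opening is 790 − 711 = 79 mm, matching the stile x-width.


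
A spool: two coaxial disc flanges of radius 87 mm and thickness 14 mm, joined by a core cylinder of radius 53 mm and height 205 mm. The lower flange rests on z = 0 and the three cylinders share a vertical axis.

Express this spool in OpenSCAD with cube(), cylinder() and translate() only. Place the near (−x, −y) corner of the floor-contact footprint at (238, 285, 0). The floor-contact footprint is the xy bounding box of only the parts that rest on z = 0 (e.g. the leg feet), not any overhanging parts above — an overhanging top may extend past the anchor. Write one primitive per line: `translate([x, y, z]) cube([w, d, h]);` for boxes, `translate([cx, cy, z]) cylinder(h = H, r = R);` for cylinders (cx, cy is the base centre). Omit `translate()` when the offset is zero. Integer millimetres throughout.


translate([325, 372, 0]) cylinder(h = 14, r = 87);
translate([325, 372, 14]) cylinder(h = 205, r = 53);
translate([325, 372, 219]) cylinder(h = 14, r = 87);


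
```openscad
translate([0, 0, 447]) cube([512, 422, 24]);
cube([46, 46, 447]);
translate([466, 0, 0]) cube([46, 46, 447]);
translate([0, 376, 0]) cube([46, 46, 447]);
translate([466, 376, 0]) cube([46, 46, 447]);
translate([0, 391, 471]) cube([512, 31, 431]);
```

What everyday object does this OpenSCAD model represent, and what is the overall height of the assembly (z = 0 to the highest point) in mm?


A chair. The overall height is 902 mm.

A slab on four corner posts with a tall panel at the back — a chair. The seat slab sits at z = 447 with thickness 24, and the 431 mm backrest starts at the seat top, so the overall height is 447 + 24 + 431 = 902 mm.


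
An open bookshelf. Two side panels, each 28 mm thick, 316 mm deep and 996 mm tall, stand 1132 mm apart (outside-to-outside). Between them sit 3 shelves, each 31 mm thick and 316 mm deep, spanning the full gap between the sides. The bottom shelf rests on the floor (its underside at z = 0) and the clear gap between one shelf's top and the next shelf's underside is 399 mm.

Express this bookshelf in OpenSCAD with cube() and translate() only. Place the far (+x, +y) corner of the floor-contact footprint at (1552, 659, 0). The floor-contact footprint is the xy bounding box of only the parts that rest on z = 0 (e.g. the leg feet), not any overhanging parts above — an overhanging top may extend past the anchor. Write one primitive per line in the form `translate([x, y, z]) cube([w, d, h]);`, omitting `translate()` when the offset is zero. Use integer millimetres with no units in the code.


translate([420, 343, 0]) cube([28, 316, 996]);
translate([1524, 343, 0]) cube([28, 316, 996]);
translate([448, 343, 0]) cube([1076, 316, 31]);
translate([448, 343, 430]) cube([1076, 316, 31]);
translate([448, 343, 860]) cube([1076, 316, 31]);


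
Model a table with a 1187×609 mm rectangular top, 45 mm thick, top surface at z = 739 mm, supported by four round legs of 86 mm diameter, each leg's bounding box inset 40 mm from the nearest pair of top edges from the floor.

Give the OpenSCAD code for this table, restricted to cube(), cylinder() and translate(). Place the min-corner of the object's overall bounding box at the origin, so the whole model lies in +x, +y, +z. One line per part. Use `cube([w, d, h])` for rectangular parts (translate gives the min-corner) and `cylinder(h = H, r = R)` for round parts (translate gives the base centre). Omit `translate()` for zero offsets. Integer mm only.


translate([0, 0, 694]) cube([1187, 609, 45]);
translate([83, 83, 0]) cylinder(h = 694, r = 43);
translate([1104, 83, 0]) cylinder(h = 694, r = 43);
translate([83, 526, 0]) cylinder(h = 694, r = 43);
translate([1104, 526, 0]) cylinder(h = 694, r = 43);


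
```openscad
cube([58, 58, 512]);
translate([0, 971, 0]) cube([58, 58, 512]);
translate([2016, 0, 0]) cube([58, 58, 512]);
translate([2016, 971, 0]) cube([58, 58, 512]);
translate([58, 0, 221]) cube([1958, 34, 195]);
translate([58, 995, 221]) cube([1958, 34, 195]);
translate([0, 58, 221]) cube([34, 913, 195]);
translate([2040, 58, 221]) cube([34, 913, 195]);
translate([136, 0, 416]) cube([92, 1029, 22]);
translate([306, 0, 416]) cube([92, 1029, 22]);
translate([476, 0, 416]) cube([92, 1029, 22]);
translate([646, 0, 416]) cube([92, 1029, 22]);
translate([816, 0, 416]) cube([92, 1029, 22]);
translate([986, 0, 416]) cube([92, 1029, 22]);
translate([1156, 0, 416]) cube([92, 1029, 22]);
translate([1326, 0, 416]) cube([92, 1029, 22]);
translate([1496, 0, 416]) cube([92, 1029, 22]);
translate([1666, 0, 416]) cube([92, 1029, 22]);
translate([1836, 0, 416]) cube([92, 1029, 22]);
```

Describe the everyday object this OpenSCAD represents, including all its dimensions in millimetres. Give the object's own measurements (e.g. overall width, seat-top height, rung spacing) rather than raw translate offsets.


A bed frame 2074 mm long (x) by 1029 mm wide (y). Four 58×58 mm corner posts, 512 mm tall, at the corners of the footprint. Four rails of 34 mm thickness and 195 mm height run between adjacent posts with their undersides at z = 221 mm, their outer faces flush with the outside of the frame (the two x-running rails run between the posts' inner faces; the two y-running rails run between the posts' inner faces). 11 slats, each 92 mm wide (x) and 22 mm thick, lie across the top of the two x-running rails, running the full 1029 mm width of the frame in y; along x they sit between the end posts with a 78 mm gap after the −x posts and between neighbouring slats, leaving 88 mm before the +x posts.


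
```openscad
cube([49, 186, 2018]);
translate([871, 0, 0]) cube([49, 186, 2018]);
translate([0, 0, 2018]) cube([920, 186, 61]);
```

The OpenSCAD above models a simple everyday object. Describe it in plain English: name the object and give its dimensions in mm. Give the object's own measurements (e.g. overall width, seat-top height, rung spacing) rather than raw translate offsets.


A door frame. The clear opening is 822 mm wide and 2018 mm high. Two 49 mm wide jambs, 186 mm deep, stand either side of the opening from the floor to the top of the opening. A 61 mm thick head sits across the top of both jambs, spanning the full outside width of the frame.


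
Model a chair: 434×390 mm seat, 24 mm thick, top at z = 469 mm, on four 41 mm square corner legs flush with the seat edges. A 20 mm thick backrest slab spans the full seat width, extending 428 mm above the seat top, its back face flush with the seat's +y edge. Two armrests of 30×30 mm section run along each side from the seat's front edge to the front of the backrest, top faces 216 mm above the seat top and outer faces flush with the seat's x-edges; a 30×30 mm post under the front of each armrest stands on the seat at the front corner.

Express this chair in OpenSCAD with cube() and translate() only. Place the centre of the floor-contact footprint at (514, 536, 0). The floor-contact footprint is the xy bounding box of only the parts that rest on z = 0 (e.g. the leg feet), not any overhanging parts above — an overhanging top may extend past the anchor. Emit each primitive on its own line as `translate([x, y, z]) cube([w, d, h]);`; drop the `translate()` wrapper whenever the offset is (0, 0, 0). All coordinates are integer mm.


translate([297, 341, 445]) cube([434, 390, 24]);
translate([297, 341, 0]) cube([41, 41, 445]);
translate([690, 341, 0]) cube([41, 41, 445]);
translate([297, 690, 0]) cube([41, 41, 445]);
translate([690, 690, 0]) cube([41, 41, 445]);
translate([297, 711, 469]) cube([434, 20, 428]);
translate([297, 341, 655]) cube([30, 370, 30]);
translate([701, 341, 655]) cube([30, 370, 30]);
translate([297, 341, 469]) cube([30, 30, 186]);
translate([701, 341, 469]) cube([30, 30, 186]);


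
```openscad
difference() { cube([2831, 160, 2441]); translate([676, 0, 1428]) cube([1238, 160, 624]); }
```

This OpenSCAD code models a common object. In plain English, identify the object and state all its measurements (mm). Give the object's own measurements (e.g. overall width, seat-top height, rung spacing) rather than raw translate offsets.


A wall 2831 mm long (x), 160 mm thick (y), 2441 mm tall, with a rectangular window opening cut through it. The opening is 1238 mm wide and 624 mm tall; its sill is at z = 1428 mm and its near (−x) edge is 676 mm from the wall's −x end. The opening passes through the full wall thickness.


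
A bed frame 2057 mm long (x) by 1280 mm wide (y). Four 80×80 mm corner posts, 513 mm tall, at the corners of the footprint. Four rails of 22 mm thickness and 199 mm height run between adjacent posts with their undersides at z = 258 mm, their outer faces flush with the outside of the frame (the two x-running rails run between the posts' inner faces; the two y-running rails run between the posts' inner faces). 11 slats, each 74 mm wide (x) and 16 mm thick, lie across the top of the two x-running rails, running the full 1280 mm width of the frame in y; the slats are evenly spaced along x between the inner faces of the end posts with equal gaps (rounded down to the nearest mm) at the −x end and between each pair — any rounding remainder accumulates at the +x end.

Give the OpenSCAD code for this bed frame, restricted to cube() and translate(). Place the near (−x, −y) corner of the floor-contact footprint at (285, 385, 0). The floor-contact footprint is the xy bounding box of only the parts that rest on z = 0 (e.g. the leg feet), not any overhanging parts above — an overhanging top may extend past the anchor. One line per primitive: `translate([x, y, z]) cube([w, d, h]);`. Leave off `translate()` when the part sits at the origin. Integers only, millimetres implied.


translate([285, 385, 0]) cube([80, 80, 513]);
translate([285, 1585, 0]) cube([80, 80, 513]);
translate([2262, 385, 0]) cube([80, 80, 513]);
translate([2262, 1585, 0]) cube([80, 80, 513]);
translate([365, 385, 258]) cube([1897, 22, 199]);
translate([365, 1643, 258]) cube([1897, 22, 199]);
translate([285, 465, 258]) cube([22, 1120, 199]);
translate([2320, 465, 258]) cube([22, 1120, 199]);
translate([455, 385, 457]) cube([74, 1280, 16]);
translate([619, 385, 457]) cube([74, 1280, 16]);
translate([783, 385, 457]) cube([74, 1280, 16]);
translate([947, 385, 457]) cube([74, 1280, 16]);
translate([1111, 385, 457]) cube([74, 1280, 16]);
translate([1275, 385, 457]) cube([74, 1280, 16]);
translate([1439, 385, 457]) cube([74, 1280, 16]);
translate([1603, 385, 457]) cube([74, 1280, 16]);
translate([1767, 385, 457]) cube([74, 1280, 16]);
translate([1931, 385, 457]) cube([74, 1280, 16]);
translate([2095, 385, 457]) cube([74, 1280, 16]);


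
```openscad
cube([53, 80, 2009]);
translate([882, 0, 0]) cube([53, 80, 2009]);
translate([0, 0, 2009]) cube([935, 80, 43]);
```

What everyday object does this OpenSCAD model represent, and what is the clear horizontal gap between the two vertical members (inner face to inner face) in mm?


A door frame. The clear opening width is 829 mm.

Two 2009 mm tall posts with a header on top — a door frame. The left jamb is 53 mm wide at x = 0; the right jamb starts at x = 882. The clear opening is 882 − 53 = 829 mm.


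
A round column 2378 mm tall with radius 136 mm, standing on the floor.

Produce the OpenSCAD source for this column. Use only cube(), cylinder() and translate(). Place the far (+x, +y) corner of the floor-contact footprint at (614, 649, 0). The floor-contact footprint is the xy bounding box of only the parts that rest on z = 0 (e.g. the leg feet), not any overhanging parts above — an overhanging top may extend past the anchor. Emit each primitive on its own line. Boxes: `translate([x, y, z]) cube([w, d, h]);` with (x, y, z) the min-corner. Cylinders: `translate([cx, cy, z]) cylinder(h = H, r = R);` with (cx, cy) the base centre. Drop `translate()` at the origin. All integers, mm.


translate([478, 513, 0]) cylinder(h = 2378, r = 136);


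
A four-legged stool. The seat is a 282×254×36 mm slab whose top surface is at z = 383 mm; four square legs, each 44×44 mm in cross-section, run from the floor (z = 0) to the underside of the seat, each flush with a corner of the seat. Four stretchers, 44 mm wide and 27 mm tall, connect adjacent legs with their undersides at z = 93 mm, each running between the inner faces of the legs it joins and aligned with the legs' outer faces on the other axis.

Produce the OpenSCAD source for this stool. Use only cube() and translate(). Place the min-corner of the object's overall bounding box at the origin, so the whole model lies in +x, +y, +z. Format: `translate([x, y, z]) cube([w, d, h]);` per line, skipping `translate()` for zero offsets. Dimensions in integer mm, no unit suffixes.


translate([0, 0, 347]) cube([282, 254, 36]);
cube([44, 44, 347]);
translate([238, 0, 0]) cube([44, 44, 347]);
translate([0, 210, 0]) cube([44, 44, 347]);
translate([238, 210, 0]) cube([44, 44, 347]);
translate([44, 0, 93]) cube([194, 44, 27]);
translate([44, 210, 93]) cube([194, 44, 27]);
translate([0, 44, 93]) cube([44, 166, 27]);
translate([238, 44, 93]) cube([44, 166, 27]);


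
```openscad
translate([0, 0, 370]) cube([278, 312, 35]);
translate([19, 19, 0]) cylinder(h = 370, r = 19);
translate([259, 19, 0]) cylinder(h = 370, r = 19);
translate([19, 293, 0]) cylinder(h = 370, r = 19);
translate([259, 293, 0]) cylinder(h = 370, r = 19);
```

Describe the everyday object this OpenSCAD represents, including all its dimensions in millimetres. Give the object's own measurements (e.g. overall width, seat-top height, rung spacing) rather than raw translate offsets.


A simple wooden stool: a rectangular seat 278 mm (x) by 312 mm (y), 35 mm thick, top face at z = 405 mm, on four round legs, each 38 mm in diameter. The legs rest on z = 0, each leg's axis is inset half a diameter from the nearest pair of seat edges (so the leg's bounding box is flush with the corner).


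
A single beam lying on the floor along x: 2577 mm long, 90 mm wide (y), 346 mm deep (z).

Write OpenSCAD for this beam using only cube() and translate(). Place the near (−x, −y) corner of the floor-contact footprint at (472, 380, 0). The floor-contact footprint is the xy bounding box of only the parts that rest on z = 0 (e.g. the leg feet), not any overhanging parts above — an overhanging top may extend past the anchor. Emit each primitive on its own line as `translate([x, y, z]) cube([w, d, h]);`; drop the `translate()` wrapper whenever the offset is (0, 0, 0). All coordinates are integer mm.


translate([472, 380, 0]) cube([2577, 90, 346]);


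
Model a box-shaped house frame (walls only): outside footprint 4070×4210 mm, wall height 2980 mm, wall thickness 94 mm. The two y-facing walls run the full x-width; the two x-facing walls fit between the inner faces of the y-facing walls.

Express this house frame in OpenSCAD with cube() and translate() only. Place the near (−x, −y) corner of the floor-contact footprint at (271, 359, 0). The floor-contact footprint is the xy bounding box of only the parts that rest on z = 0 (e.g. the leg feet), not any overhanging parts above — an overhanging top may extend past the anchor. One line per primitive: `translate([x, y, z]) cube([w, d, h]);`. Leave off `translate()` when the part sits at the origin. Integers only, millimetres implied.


translate([271, 359, 0]) cube([4070, 94, 2980]);
translate([271, 4475, 0]) cube([4070, 94, 2980]);
translate([271, 453, 0]) cube([94, 4022, 2980]);
translate([4247, 453, 0]) cube([94, 4022, 2980]);


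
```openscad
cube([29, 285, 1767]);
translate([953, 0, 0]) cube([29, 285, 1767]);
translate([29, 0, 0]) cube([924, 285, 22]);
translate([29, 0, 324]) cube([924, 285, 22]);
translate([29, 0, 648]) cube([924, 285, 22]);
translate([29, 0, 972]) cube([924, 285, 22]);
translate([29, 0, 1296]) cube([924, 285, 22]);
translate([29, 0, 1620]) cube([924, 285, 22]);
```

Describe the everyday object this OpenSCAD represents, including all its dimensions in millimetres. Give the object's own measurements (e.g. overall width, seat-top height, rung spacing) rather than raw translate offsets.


An open bookshelf. Two side panels, each 29 mm thick, 285 mm deep and 1767 mm tall, stand 982 mm apart (outside-to-outside). Between them sit 6 shelves, each 22 mm thick and 285 mm deep, spanning the full gap between the sides. The bottom shelf rests on the floor (its underside at z = 0) and the clear gap between one shelf's top and the next shelf's underside is 302 mm.


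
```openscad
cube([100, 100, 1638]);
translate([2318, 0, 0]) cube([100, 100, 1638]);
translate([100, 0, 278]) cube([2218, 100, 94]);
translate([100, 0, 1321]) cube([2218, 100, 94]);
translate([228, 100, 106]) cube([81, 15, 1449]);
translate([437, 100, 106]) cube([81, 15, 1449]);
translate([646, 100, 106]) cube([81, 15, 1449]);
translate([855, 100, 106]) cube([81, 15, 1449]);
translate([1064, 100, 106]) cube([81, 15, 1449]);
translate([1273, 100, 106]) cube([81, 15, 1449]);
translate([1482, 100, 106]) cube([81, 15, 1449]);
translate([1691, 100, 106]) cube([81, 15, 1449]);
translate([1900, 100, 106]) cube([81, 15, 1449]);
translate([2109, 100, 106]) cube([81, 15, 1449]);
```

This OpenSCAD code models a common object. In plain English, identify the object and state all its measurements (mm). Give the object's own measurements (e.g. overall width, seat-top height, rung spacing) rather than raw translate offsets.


A fence section. Two 100×100 mm posts, 1638 mm tall, stand on the floor with a clear span of 2218 mm between their inner faces. Two horizontal rails of 100×94 mm section span the gap between the posts with their undersides at z = 278 mm and z = 1321 mm, flush with the posts' −y face. 10 pickets, each 81 mm wide, 15 mm thick and 1449 mm tall, are fixed to the +y face of the rails with their bottoms at z = 106 mm, spaced across the span with a 128 mm gap after the −x post and between neighbouring pickets and before the +x post.


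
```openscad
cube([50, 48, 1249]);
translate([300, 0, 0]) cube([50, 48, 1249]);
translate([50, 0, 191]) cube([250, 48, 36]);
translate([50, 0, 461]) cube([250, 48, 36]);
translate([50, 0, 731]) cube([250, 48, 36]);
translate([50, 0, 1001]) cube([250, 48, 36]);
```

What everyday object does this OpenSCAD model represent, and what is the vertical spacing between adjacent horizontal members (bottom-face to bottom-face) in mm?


A ladder. The rung spacing is 270 mm.

Two tall 50×48 posts with 4 short bars between them — a ladder. Adjacent rungs sit at z = 191 and z = 461, so the spacing is 461 − 191 = 270 mm.


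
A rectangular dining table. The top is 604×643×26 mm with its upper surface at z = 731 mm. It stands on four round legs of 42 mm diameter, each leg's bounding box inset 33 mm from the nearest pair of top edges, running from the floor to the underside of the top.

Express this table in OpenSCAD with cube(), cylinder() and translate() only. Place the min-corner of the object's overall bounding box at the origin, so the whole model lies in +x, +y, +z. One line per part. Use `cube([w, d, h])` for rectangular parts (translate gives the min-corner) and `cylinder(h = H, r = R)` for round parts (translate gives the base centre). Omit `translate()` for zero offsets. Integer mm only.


translate([0, 0, 705]) cube([604, 643, 26]);
translate([54, 54, 0]) cylinder(h = 705, r = 21);
translate([550, 54, 0]) cylinder(h = 705, r = 21);
translate([54, 589, 0]) cylinder(h = 705, r = 21);
translate([550, 589, 0]) cylinder(h = 705, r = 21);


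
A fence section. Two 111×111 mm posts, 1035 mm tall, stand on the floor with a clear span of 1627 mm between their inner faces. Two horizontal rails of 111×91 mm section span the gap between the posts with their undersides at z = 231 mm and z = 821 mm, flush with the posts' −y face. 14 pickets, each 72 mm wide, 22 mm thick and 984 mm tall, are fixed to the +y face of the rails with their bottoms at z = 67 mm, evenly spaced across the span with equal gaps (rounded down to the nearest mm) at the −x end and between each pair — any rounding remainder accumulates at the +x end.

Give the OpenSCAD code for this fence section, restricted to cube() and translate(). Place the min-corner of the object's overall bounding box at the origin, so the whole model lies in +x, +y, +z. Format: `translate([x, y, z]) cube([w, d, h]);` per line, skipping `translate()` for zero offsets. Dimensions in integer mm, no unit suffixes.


cube([111, 111, 1035]);
translate([1738, 0, 0]) cube([111, 111, 1035]);
translate([111, 0, 231]) cube([1627, 111, 91]);
translate([111, 0, 821]) cube([1627, 111, 91]);
translate([152, 111, 67]) cube([72, 22, 984]);
translate([265, 111, 67]) cube([72, 22, 984]);
translate([378, 111, 67]) cube([72, 22, 984]);
translate([491, 111, 67]) cube([72, 22, 984]);
translate([604, 111, 67]) cube([72, 22, 984]);
translate([717, 111, 67]) cube([72, 22, 984]);
translate([830, 111, 67]) cube([72, 22, 984]);
translate([943, 111, 67]) cube([72, 22, 984]);
translate([1056, 111, 67]) cube([72, 22, 984]);
translate([1169, 111, 67]) cube([72, 22, 984]);
translate([1282, 111, 67]) cube([72, 22, 984]);
translate([1395, 111, 67]) cube([72, 22, 984]);
translate([1508, 111, 67]) cube([72, 22, 984]);
translate([1621, 111, 67]) cube([72, 22, 984]);
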